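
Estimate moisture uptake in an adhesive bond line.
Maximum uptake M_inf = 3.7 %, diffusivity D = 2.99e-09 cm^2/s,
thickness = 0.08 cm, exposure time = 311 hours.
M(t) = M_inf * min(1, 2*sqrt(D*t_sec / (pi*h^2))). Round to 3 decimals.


Convert time: 311 h = 1119600 s
ratio = min(1, 2*sqrt(2.99e-09*1119600/(pi*0.08^2)))
= 0.816079
M(t) = 3.7 * 0.816079 = 3.019%

3.019


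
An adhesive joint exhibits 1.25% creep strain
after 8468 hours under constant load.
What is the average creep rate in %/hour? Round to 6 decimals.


Creep rate = strain / time
= 1.25 / 8468
= 0.000148 %/h

0.000148


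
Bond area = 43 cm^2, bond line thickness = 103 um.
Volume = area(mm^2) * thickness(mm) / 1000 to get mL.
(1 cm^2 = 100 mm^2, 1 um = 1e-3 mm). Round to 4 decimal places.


area_mm2 = 43 * 100 = 4300
blt_mm = 103 * 1e-3 = 0.103
vol_mm3 = 4300 * 0.103 = 442.9
vol_mL = 442.9 / 1000 = 0.4429 mL

0.4429


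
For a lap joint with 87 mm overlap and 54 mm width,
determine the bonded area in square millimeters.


Area = 87 * 54 = 4698 mm^2

4698


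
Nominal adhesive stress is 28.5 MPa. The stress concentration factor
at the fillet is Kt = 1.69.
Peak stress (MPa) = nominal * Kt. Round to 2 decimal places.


Peak = 28.5 * 1.69 = 48.17 MPa

48.17


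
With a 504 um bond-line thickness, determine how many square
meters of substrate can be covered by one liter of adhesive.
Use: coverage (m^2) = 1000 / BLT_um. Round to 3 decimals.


Coverage = 1000 / 504 = 1.984 m^2

1.984


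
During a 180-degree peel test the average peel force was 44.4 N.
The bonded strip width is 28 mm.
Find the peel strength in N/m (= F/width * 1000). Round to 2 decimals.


Peel strength = F/width * 1000
= 44.4 / 28 * 1000
= 1585.71 N/m

1585.71


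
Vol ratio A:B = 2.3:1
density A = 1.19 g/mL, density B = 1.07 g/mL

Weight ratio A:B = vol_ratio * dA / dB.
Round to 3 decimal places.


Weight ratio = 2.3 * 1.19 / 1.07
= 2.558

2.558


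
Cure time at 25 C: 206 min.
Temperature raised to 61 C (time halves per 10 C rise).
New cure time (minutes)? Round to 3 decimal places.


Acceleration factor = 2^(36/10) = 12.1257
New time = 206 / 12.1257 = 16.989 min

16.989


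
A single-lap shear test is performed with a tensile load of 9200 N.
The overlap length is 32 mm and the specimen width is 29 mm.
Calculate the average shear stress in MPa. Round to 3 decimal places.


Shear stress = F / (overlap * width)
= 9200 / (32 * 29)
= 9200 / 928
= 9.914 MPa

9.914


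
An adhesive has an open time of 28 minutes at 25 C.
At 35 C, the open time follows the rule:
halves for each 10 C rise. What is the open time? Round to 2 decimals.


Factor = 2^((35-25)/10) = 2.0000
Open time = 28 / 2.0000 = 14.00 min

14.00


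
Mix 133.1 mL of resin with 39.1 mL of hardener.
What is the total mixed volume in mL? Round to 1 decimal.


Total = 133.1 + 39.1 = 172.2 mL

172.2


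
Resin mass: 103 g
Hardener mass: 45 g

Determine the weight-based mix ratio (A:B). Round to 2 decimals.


Ratio = 103 / 45 = 2.29

2.29


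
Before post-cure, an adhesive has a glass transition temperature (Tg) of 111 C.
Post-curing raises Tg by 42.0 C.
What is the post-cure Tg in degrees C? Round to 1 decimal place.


Tg_post = Tg_base + delta_Tg
= 111 + 42.0
= 153.0 C

153.0


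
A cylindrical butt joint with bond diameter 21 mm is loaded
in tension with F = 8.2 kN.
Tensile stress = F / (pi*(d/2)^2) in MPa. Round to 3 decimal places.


Area = pi * (21/2)^2 = 346.3606 mm^2
Stress = 8.2*1000 / 346.3606
= 23.675 MPa

23.675


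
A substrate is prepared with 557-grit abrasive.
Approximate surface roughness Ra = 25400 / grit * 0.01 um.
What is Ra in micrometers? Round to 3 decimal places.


Ra = 25400 / 557 * 0.01 = 0.456 um

0.456


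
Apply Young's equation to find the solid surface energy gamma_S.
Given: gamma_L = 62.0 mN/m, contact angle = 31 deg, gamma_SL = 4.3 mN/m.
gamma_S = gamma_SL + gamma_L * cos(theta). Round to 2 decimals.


theta_rad = 31 * pi/180 = 0.541052
gamma_S = 4.3 + 62.0 * cos(0.541052)
= 57.44 mN/m

57.44


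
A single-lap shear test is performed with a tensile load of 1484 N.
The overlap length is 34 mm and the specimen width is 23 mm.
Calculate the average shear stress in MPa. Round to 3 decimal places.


Shear stress = F / (overlap * width)
= 1484 / (34 * 23)
= 1484 / 782
= 1.898 MPa

1.898


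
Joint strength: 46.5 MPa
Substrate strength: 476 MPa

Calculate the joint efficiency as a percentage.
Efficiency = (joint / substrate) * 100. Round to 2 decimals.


Efficiency = (46.5 / 476) * 100 = 9.77%

9.77


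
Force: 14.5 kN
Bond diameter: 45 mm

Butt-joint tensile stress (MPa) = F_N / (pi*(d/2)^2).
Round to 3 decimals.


F_N = 14.5 * 1000 = 14500.0 N
A = pi*(22.5)^2 = 1590.4313 mm^2
stress = 14500.0 / 1590.4313 = 9.117 MPa

9.117


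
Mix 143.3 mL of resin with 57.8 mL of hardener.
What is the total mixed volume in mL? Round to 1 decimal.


Total = 143.3 + 57.8 = 201.1 mL

201.1


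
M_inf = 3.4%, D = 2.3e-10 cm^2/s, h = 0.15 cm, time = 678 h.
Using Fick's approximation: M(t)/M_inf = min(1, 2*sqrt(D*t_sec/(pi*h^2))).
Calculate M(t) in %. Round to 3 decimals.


t = 2440800 s
ratio = min(1, 2*sqrt(2.3e-10*2440800/(pi*0.0225)))
= 0.178235
M(t) = 3.4 * 0.178235 = 0.606%

0.606


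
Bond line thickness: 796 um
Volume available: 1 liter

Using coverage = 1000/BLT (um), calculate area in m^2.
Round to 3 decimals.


1 L = 1e6 mm^3, thickness = 796 um = 0.796 mm
Area = 1e6 / 0.796 mm^2 = (1e6 / 0.796) / 1e6 m^2 = 1000 / 796 m^2
= 1.256 m^2

1.256


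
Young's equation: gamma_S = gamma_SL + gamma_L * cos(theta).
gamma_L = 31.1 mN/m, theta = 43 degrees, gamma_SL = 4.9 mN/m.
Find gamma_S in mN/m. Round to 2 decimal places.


cos(43 deg) = 0.731354
gamma_S = 4.9 + 31.1 * 0.731354
= 27.65 mN/m

27.65


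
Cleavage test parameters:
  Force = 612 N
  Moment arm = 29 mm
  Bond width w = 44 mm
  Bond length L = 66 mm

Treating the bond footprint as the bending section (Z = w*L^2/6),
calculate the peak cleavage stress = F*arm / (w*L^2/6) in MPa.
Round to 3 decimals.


M = 612 * 29 = 17748 N*mm
Z = 44 * 66^2 / 6 = 191664 / 6 mm^3
sigma = M / Z = 6 * 17748 / 191664 = 106488 / 191664
= 0.556 MPa

0.556


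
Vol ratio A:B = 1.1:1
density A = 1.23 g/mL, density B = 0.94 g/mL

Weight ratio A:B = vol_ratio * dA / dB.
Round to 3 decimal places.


Weight ratio = 1.1 * 1.23 / 0.94
= 1.439

1.439


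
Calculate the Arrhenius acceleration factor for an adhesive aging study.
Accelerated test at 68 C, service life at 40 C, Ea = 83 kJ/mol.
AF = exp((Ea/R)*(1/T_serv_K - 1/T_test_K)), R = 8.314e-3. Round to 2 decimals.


T_test = 341.15 K, T_serv = 313.15 K
Ea/R = 83 / 0.008314 = 9983.16
AF = exp(9983.16 * (1/313.15 - 1/341.15))
= 13.69

13.69


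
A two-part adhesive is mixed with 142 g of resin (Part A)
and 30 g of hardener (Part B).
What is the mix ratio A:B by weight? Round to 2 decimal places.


Mix ratio = mass_A / mass_B
= 142 / 30
= 4.73

4.73


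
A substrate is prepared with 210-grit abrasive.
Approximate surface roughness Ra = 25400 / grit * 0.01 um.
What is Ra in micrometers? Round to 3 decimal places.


Ra = 25400 / 210 * 0.01 = 1.210 um

1.210


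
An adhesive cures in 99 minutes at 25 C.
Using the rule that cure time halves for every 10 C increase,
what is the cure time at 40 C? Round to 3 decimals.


Factor = 2^((40 - 25) / 10) = 2.8284
Cure time = 99 / 2.8284
= 35.002 minutes

35.002


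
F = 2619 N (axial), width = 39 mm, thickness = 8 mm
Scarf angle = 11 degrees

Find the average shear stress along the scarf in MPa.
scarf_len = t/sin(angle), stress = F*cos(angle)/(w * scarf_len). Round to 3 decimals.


scarf_len = 8/sin(11 deg) = 41.9267
cos(11 deg) = 0.981627
stress = 2619*0.981627/(39*41.9267) = 1.572 MPa

1.572


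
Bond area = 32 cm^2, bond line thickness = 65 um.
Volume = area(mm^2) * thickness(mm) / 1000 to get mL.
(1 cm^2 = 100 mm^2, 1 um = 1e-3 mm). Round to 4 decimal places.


area_mm2 = 32 * 100 = 3200
blt_mm = 65 * 1e-3 = 0.065
vol_mm3 = 3200 * 0.065 = 208.0
vol_mL = 208.0 / 1000 = 0.2080 mL

0.2080


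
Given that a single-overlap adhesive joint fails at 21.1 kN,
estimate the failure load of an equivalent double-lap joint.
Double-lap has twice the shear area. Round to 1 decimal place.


Double-lap factor = 2
Expected load = 21.1 * 2 = 42.2 kN

42.2


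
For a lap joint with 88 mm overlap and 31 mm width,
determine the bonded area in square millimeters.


Area = 88 * 31 = 2728 mm^2

2728


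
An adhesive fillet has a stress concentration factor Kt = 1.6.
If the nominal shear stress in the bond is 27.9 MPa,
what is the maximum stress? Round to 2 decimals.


Max stress = 27.9 * 1.6 = 44.64 MPa

44.64


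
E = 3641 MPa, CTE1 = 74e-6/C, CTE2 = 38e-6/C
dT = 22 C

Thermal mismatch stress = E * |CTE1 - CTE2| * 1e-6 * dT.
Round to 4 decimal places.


= 3641 * 36e-6 * 22
= 2.8837 MPa

2.8837


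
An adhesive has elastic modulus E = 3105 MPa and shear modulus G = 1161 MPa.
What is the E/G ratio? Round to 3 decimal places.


E/G = 3105 / 1161 = 2.674

2.674


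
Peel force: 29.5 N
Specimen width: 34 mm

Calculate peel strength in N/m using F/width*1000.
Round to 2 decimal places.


Peel strength = 29.5 / 34 * 1000 = 867.65 N/m

867.65


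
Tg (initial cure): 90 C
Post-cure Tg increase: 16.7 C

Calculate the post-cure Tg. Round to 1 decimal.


Post-cure Tg = 90 + 16.7 = 106.7 C

106.7


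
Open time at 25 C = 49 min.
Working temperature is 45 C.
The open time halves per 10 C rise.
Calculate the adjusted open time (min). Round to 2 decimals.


factor = 2^((45 - 25) / 10) = 4.0000
ot = 49 / 4.0000 = 12.25 min

12.25


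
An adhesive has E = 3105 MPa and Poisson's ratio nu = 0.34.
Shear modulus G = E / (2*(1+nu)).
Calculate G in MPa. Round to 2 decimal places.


G = 3105 / (2*(1+0.34))
= 3105 / 2.68
= 1158.58 MPa

1158.58


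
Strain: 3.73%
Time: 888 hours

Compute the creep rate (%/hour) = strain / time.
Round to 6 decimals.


Creep rate = 3.73 / 888
= 0.004200 %/h

0.004200


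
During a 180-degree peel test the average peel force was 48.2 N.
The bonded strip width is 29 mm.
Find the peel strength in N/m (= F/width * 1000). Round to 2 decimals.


Peel strength = F/width * 1000
= 48.2 / 29 * 1000
= 1662.07 N/m

1662.07


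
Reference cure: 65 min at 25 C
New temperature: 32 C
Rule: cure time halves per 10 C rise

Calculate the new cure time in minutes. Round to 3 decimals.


factor = 2^((32-25)/10) = 1.6245
t_new = 65 / 1.6245 = 40.012 min

40.012


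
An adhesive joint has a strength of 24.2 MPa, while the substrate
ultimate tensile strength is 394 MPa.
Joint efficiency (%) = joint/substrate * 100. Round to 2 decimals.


Efficiency = 24.2 / 394 * 100
= 6.14%

6.14


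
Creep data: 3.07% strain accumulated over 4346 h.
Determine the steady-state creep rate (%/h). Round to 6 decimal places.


Rate = 3.07 / 4346 = 0.000706 %/h

0.000706


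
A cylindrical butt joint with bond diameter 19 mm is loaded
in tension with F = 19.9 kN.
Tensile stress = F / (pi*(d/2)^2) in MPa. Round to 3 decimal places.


Area = pi * (19/2)^2 = 283.5287 mm^2
Stress = 19.9*1000 / 283.5287
= 70.187 MPa

70.187


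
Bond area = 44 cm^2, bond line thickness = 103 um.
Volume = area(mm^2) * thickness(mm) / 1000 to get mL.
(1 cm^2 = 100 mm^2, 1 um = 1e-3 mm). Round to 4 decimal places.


area_mm2 = 44 * 100 = 4400
blt_mm = 103 * 1e-3 = 0.103
vol_mm3 = 4400 * 0.103 = 453.2
vol_mL = 453.2 / 1000 = 0.4532 mL

0.4532


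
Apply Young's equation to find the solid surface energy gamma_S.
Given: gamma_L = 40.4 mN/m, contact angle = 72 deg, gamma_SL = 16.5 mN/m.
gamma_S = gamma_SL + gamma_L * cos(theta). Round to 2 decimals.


theta_rad = 72 * pi/180 = 1.256637
gamma_S = 16.5 + 40.4 * cos(1.256637)
= 28.98 mN/m

28.98


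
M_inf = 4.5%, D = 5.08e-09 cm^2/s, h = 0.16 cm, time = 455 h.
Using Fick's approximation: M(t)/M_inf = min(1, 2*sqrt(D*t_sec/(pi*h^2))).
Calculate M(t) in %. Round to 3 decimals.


t = 1638000 s
ratio = min(1, 2*sqrt(5.08e-09*1638000/(pi*0.0256)))
= 0.643315
M(t) = 4.5 * 0.643315 = 2.895%

2.895


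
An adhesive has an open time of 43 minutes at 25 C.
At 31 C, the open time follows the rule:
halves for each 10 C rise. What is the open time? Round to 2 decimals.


Factor = 2^((31-25)/10) = 1.5157
Open time = 43 / 1.5157 = 28.37 min

28.37


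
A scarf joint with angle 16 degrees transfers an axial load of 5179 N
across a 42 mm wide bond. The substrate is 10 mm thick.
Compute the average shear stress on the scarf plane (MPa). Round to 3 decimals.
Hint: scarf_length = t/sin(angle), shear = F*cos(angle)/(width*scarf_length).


scarf_length = 10 / sin(16 deg) = 36.2796 mm
cos(16 deg) = 0.961262
shear stress = 5179 * 0.961262 / (42 * 36.2796)
= 3.267 MPa

3.267


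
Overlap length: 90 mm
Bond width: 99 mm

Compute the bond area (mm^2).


Bond area = 90 * 99 = 8910 mm^2

8910


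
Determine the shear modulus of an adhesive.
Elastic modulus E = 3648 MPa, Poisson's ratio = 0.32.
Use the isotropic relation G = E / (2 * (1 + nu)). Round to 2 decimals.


G = 3648 / (2*(1+0.32)) = 3648 / 2.64
= 1381.82 MPa

1381.82


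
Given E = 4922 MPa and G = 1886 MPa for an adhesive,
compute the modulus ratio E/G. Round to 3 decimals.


E/G ratio = 4922 / 1886 = 2.610

2.610


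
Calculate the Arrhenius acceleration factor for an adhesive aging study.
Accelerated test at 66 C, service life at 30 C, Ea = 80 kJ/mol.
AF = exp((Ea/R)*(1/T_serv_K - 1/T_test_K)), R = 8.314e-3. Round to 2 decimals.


T_test = 339.15 K, T_serv = 303.15 K
Ea/R = 80 / 0.008314 = 9622.32
AF = exp(9622.32 * (1/303.15 - 1/339.15))
= 29.06

29.06


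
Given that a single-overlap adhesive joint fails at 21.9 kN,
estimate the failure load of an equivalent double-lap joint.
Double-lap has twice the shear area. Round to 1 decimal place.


Double-lap factor = 2
Expected load = 21.9 * 2 = 43.8 kN

43.8


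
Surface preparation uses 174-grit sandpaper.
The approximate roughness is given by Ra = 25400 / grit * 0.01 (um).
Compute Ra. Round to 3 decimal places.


Ra = 25400 / 174 * 0.01
= 254 / 174
= 1.460 um

1.460


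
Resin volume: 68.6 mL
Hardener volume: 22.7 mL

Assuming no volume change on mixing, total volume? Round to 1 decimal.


V_total = 68.6 + 22.7 = 91.3 mL

91.3


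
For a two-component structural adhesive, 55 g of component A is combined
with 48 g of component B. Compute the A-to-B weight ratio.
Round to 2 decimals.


Weight ratio A:B = 55 / 48
= 1.15

1.15


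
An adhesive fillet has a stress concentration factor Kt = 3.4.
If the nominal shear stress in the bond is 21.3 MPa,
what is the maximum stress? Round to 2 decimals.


Max stress = 21.3 * 3.4 = 72.42 MPa

72.42


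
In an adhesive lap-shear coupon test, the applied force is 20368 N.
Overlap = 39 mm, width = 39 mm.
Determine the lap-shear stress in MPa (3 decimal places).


stress = F / (overlap * width)
= 20368 / (39 * 39)
= 13.391 MPa

13.391


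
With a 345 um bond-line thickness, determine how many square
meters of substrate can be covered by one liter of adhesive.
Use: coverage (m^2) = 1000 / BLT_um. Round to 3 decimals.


Coverage = 1000 / 345 = 2.899 m^2

2.899


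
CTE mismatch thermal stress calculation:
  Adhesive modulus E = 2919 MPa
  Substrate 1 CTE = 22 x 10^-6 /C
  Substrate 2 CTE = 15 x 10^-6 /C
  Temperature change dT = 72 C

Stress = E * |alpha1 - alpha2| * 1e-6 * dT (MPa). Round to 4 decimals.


delta_alpha = |22 - 15| = 7 x 10^-6/C
Stress = 2919 * 7e-6 * 72
= 1.4712 MPa

1.4712


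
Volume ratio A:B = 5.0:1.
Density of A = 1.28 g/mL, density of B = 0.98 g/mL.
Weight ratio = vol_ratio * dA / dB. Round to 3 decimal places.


Wt ratio = 5.0 * 1.28 / 0.98
= 6.531

6.531


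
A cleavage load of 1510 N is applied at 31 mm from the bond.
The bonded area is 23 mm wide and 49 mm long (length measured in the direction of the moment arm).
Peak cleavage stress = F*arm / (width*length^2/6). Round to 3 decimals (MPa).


Moment = 1510 * 31 = 46810 N*mm
Section modulus = 23 * 2401 / 6 = 55223 / 6 mm^3
Stress = 46810 / (55223 / 6) = 280860 / 55223
= 5.086 MPa

5.086


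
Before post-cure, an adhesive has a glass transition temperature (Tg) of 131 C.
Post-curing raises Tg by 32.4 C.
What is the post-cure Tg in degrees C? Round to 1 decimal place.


Tg_post = Tg_base + delta_Tg
= 131 + 32.4
= 163.4 C

163.4


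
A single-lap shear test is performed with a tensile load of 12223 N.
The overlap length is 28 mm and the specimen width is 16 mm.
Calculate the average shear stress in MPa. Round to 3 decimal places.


Shear stress = F / (overlap * width)
= 12223 / (28 * 16)
= 12223 / 448
= 27.283 MPa

27.283


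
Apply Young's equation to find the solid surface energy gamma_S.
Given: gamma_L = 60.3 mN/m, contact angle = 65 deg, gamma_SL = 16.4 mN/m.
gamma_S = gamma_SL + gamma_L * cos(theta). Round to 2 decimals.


theta_rad = 65 * pi/180 = 1.134464
gamma_S = 16.4 + 60.3 * cos(1.134464)
= 41.88 mN/m

41.88


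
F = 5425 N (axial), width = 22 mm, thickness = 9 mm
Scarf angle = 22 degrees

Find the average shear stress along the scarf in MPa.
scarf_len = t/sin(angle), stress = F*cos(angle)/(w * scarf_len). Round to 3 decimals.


scarf_len = 9/sin(22 deg) = 24.0252
cos(22 deg) = 0.927184
stress = 5425*0.927184/(22*24.0252) = 9.516 MPa

9.516


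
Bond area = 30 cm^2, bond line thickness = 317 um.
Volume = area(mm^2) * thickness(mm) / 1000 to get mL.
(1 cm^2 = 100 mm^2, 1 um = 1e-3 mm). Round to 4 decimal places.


area_mm2 = 30 * 100 = 3000
blt_mm = 317 * 1e-3 = 0.317
vol_mm3 = 3000 * 0.317 = 951.0
vol_mL = 951.0 / 1000 = 0.9510 mL

0.9510


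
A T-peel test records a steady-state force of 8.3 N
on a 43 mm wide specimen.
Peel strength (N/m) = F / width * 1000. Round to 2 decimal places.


Peel strength = 8.3 / 43 * 1000
= 193.02 N/m

193.02


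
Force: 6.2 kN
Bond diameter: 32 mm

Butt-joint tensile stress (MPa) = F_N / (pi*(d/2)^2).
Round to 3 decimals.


F_N = 6.2 * 1000 = 6200.0 N
A = pi*(16.0)^2 = 804.2477 mm^2
stress = 6200.0 / 804.2477 = 7.709 MPa

7.709


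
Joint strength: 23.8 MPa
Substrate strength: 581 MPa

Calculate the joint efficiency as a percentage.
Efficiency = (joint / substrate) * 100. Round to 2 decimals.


Efficiency = (23.8 / 581) * 100 = 4.10%

4.10


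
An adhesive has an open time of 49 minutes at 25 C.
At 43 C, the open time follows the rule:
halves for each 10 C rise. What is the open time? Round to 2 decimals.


Factor = 2^((43-25)/10) = 3.4822
Open time = 49 / 3.4822 = 14.07 min

14.07


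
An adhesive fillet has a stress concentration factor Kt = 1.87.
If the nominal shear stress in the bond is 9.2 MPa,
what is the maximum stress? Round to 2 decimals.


Max stress = 9.2 * 1.87 = 17.20 MPa

17.20


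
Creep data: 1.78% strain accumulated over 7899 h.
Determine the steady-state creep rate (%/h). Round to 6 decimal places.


Rate = 1.78 / 7899 = 0.000225 %/h

0.000225


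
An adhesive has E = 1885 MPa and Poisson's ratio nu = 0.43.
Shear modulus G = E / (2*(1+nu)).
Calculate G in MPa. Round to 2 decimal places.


G = 1885 / (2*(1+0.43))
= 1885 / 2.86
= 659.09 MPa

659.09


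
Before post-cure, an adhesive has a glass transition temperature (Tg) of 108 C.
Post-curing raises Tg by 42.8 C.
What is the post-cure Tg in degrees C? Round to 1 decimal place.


Tg_post = Tg_base + delta_Tg
= 108 + 42.8
= 150.8 C

150.8


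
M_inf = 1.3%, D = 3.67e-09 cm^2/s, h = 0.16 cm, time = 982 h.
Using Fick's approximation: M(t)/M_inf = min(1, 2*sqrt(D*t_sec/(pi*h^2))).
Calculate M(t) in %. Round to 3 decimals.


t = 3535200 s
ratio = min(1, 2*sqrt(3.67e-09*3535200/(pi*0.0256)))
= 0.803295
M(t) = 1.3 * 0.803295 = 1.044%

1.044


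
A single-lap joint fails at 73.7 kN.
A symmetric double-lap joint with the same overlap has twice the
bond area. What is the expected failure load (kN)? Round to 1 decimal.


Double-lap load = 2 * 73.7 = 147.4 kN

147.4


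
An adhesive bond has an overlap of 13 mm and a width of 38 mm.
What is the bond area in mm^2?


Bond area = overlap * width
= 13 * 38
= 494 mm^2

494


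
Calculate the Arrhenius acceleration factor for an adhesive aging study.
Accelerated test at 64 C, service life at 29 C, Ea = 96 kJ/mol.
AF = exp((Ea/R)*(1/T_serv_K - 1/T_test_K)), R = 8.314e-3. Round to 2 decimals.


T_test = 337.15 K, T_serv = 302.15 K
Ea/R = 96 / 0.008314 = 11546.79
AF = exp(11546.79 * (1/302.15 - 1/337.15))
= 52.84

52.84


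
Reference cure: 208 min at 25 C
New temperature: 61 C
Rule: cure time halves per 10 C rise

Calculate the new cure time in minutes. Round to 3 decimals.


factor = 2^((61-25)/10) = 12.1257
t_new = 208 / 12.1257 = 17.154 min

17.154


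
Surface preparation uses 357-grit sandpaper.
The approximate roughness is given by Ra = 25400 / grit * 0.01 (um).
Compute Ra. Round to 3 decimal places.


Ra = 25400 / 357 * 0.01
= 254 / 357
= 0.711 um

0.711


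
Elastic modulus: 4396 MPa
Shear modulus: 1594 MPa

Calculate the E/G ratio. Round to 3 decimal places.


E / G = 4396 / 1594 = 2.758

2.758


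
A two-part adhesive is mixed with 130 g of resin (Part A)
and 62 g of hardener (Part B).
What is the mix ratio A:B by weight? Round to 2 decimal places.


Mix ratio = mass_A / mass_B
= 130 / 62
= 2.10

2.10


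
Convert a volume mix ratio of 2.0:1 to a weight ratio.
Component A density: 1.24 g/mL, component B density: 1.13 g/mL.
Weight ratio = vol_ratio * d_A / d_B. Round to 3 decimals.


= 2.0 * 1.24 / 1.13 = 2.195

2.195


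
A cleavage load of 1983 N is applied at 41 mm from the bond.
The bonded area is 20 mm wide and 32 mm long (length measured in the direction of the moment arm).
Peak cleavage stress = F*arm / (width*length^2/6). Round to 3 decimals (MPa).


Moment = 1983 * 41 = 81303 N*mm
Section modulus = 20 * 1024 / 6 = 20480 / 6 mm^3
Stress = 81303 / (20480 / 6) = 487818 / 20480
= 23.819 MPa

23.819


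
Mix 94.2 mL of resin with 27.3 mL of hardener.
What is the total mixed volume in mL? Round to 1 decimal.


Total = 94.2 + 27.3 = 121.5 mL

121.5


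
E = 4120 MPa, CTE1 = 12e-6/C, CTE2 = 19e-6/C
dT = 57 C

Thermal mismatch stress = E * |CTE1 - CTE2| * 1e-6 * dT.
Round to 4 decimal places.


= 4120 * 7e-6 * 57
= 1.6439 MPa

1.6439


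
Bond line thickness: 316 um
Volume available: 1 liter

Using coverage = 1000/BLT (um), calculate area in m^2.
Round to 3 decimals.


1 L = 1e6 mm^3, thickness = 316 um = 0.316 mm
Area = 1e6 / 0.316 mm^2 = (1e6 / 0.316) / 1e6 m^2 = 1000 / 316 m^2
= 3.165 m^2

3.165


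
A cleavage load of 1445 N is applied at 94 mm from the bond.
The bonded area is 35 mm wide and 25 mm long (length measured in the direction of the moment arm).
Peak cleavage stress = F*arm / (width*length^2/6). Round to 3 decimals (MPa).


Moment = 1445 * 94 = 135830 N*mm
Section modulus = 35 * 625 / 6 = 21875 / 6 mm^3
Stress = 135830 / (21875 / 6) = 814980 / 21875
= 37.256 MPa

37.256


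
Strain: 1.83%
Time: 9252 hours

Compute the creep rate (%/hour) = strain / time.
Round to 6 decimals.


Creep rate = 1.83 / 9252
= 0.000198 %/h

0.000198


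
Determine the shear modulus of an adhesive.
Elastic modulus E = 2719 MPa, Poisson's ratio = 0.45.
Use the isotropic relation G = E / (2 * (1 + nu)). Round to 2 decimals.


G = 2719 / (2*(1+0.45)) = 2719 / 2.90
= 937.59 MPa

937.59


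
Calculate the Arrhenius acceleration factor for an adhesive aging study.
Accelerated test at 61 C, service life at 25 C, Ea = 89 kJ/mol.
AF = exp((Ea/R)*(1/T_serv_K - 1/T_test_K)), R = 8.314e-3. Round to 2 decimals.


T_test = 334.15 K, T_serv = 298.15 K
Ea/R = 89 / 0.008314 = 10704.84
AF = exp(10704.84 * (1/298.15 - 1/334.15))
= 47.86

47.86


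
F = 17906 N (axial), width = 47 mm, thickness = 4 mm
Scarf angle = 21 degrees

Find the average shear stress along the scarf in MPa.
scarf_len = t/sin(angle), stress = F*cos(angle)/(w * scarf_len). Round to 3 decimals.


scarf_len = 4/sin(21 deg) = 11.1617
cos(21 deg) = 0.933580
stress = 17906*0.933580/(47*11.1617) = 31.866 MPa

31.866


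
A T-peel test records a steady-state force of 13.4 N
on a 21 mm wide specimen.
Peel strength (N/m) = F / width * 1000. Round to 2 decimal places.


Peel strength = 13.4 / 21 * 1000
= 638.10 N/m

638.10


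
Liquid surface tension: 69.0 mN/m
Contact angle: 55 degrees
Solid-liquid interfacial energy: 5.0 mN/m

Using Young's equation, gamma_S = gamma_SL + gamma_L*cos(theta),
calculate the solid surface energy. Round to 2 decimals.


gamma_S = 5.0 + 69.0 * cos(55)
= 44.58 mN/m

44.58


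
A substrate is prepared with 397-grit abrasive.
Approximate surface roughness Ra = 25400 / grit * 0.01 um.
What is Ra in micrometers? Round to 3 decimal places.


Ra = 25400 / 397 * 0.01 = 0.640 um

0.640


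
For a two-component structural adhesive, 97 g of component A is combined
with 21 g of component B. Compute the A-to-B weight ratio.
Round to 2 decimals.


Weight ratio A:B = 97 / 21
= 4.62

4.62


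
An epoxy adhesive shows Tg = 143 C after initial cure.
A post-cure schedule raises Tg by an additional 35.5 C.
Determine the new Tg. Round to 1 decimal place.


New Tg = 143 + 35.5
= 178.5 C

178.5


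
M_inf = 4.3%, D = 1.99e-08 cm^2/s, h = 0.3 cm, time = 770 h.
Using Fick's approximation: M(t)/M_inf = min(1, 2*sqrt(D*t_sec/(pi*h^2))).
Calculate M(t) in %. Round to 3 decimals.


t = 2772000 s
ratio = min(1, 2*sqrt(1.99e-08*2772000/(pi*0.0900)))
= 0.883399
M(t) = 4.3 * 0.883399 = 3.799%

3.799


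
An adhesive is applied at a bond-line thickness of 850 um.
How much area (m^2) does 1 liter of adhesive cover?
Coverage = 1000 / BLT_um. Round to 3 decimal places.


Coverage = 1000 / 850 = 1.176 m^2

1.176


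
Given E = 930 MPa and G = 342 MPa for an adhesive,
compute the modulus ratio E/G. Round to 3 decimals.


E/G ratio = 930 / 342 = 2.719

2.719


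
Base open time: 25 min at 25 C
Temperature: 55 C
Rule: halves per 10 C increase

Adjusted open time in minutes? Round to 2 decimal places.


Acceleration = 2^((55-25)/10) = 8.0000
Open time = 25 / 8.0000 = 3.13 min

3.13


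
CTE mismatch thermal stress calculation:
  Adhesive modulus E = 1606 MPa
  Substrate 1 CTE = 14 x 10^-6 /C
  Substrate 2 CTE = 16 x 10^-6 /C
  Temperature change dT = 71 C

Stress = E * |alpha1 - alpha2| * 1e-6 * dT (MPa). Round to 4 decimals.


delta_alpha = |14 - 16| = 2 x 10^-6/C
Stress = 1606 * 2e-6 * 71
= 0.2281 MPa

0.2281


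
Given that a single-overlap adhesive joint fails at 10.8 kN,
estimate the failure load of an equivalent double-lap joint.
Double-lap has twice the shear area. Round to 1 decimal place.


Double-lap factor = 2
Expected load = 10.8 * 2 = 21.6 kN

21.6


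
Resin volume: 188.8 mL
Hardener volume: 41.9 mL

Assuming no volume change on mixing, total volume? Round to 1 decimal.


V_total = 188.8 + 41.9 = 230.7 mL

230.7


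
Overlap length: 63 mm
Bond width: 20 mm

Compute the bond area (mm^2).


Bond area = 63 * 20 = 1260 mm^2

1260


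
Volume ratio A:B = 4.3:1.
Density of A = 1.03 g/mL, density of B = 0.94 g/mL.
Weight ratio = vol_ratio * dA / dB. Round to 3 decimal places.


Wt ratio = 4.3 * 1.03 / 0.94
= 4.712

4.712


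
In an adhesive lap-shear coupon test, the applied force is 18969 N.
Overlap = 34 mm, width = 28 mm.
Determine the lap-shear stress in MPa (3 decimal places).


stress = F / (overlap * width)
= 18969 / (34 * 28)
= 19.925 MPa

19.925


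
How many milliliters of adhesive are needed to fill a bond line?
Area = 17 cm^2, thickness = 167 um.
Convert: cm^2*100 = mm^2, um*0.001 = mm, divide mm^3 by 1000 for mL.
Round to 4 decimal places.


= (17 * 100) * (167 * 0.001) / 1000
= 0.2839 mL

0.2839


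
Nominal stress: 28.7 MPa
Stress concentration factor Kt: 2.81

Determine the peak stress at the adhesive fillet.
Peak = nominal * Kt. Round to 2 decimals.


Peak stress = 28.7 * 2.81
= 80.65 MPa

80.65


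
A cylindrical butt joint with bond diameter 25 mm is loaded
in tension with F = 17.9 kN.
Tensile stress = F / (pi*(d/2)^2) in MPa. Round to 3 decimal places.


Area = pi * (25/2)^2 = 490.8739 mm^2
Stress = 17.9*1000 / 490.8739
= 36.466 MPa

36.466


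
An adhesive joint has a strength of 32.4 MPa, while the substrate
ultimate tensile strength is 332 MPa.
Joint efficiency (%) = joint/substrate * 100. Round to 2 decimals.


Efficiency = 32.4 / 332 * 100
= 9.76%

9.76


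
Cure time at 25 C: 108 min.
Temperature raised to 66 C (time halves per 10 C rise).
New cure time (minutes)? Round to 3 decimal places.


Acceleration factor = 2^(41/10) = 17.1484
New time = 108 / 17.1484 = 6.298 min

6.298


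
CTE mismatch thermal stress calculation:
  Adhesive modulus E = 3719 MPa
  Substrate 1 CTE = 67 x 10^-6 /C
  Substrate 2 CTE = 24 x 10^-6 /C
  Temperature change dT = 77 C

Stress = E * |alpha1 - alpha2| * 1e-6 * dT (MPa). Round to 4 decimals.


delta_alpha = |67 - 24| = 43 x 10^-6/C
Stress = 3719 * 43e-6 * 77
= 12.3136 MPa

12.3136


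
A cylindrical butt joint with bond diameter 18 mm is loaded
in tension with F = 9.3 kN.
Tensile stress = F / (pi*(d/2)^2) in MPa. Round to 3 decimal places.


Area = pi * (18/2)^2 = 254.4690 mm^2
Stress = 9.3*1000 / 254.4690
= 36.547 MPa

36.547


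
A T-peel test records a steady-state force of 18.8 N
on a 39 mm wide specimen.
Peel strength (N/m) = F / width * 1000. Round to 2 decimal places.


Peel strength = 18.8 / 39 * 1000
= 482.05 N/m

482.05


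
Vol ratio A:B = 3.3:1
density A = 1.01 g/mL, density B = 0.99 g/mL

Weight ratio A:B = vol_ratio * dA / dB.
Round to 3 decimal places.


Weight ratio = 3.3 * 1.01 / 0.99
= 3.367

3.367


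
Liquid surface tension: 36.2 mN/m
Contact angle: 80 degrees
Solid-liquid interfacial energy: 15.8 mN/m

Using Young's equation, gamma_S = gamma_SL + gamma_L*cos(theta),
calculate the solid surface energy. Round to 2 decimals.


gamma_S = 15.8 + 36.2 * cos(80)
= 22.09 mN/m

22.09


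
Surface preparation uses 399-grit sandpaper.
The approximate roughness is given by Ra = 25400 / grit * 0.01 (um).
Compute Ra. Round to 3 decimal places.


Ra = 25400 / 399 * 0.01
= 254 / 399
= 0.637 um

0.637


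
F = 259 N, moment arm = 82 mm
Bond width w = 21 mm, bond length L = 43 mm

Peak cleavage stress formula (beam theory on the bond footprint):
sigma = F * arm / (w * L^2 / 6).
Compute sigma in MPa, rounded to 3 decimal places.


sigma = (259 * 82) / (21 * 1849 / 6)
= 21238 * 6 / 38829
= 127428 / 38829
= 3.282 MPa

3.282


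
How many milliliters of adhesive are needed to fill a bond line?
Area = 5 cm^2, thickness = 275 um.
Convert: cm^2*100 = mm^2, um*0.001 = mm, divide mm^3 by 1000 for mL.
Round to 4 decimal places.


= (5 * 100) * (275 * 0.001) / 1000
= 0.1375 mL

0.1375


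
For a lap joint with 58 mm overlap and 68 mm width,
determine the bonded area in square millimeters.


Area = 58 * 68 = 3944 mm^2

3944


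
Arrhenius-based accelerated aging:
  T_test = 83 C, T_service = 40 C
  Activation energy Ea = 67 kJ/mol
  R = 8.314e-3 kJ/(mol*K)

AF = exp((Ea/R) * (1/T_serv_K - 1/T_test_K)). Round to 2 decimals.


T_test_K = 356.15, T_serv_K = 313.15
AF = exp((67/8.314e-3) * (1/313.15 - 1/356.15))
= 22.35

22.35


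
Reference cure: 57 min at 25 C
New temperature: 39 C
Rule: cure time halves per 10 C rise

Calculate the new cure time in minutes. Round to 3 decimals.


factor = 2^((39-25)/10) = 2.6390
t_new = 57 / 2.6390 = 21.599 min

21.599


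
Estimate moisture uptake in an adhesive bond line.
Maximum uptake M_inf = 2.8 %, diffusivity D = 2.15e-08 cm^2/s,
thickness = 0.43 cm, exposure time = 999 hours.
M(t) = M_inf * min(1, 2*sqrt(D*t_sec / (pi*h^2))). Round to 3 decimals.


Convert time: 999 h = 3596400 s
ratio = min(1, 2*sqrt(2.15e-08*3596400/(pi*0.43^2)))
= 0.729692
M(t) = 2.8 * 0.729692 = 2.043%

2.043


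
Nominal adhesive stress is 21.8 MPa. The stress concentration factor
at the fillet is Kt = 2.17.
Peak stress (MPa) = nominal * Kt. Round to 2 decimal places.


Peak = 21.8 * 2.17 = 47.31 MPa

47.31


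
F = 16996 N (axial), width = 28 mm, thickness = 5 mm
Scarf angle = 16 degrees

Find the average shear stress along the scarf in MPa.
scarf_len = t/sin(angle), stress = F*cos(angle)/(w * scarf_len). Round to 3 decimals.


scarf_len = 5/sin(16 deg) = 18.1398
cos(16 deg) = 0.961262
stress = 16996*0.961262/(28*18.1398) = 32.166 MPa

32.166


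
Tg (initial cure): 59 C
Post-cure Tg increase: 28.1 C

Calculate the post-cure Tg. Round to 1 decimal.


Post-cure Tg = 59 + 28.1 = 87.1 C

87.1


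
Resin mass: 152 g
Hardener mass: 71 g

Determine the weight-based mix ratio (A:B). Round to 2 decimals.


Ratio = 152 / 71 = 2.14

2.14


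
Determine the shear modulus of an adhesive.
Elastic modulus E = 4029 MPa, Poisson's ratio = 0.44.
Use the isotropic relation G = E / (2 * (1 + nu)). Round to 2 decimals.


G = 4029 / (2*(1+0.44)) = 4029 / 2.88
= 1398.96 MPa

1398.96


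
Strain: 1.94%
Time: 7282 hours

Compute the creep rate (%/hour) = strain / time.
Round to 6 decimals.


Creep rate = 1.94 / 7282
= 0.000266 %/h

0.000266


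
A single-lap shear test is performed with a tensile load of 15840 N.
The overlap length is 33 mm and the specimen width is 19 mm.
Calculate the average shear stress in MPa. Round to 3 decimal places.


Shear stress = F / (overlap * width)
= 15840 / (33 * 19)
= 15840 / 627
= 25.263 MPa

25.263


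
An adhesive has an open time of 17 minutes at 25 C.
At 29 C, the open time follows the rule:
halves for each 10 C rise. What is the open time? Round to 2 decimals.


Factor = 2^((29-25)/10) = 1.3195
Open time = 17 / 1.3195 = 12.88 min

12.88


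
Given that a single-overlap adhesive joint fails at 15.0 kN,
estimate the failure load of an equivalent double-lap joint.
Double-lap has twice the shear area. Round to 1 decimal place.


Double-lap factor = 2
Expected load = 15.0 * 2 = 30.0 kN

30.0


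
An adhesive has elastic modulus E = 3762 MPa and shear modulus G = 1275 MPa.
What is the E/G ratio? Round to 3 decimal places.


E/G = 3762 / 1275 = 2.951

2.951


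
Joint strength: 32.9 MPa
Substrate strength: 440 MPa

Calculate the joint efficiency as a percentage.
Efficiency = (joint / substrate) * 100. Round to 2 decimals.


Efficiency = (32.9 / 440) * 100 = 7.48%

7.48


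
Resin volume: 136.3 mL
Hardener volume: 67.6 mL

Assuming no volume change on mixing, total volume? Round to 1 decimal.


V_total = 136.3 + 67.6 = 203.9 mL

203.9


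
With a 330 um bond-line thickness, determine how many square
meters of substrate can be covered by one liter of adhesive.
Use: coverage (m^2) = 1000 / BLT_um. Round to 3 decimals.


Coverage = 1000 / 330 = 3.030 m^2

3.030


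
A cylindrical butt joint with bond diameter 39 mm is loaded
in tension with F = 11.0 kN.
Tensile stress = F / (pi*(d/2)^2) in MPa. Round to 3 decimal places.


Area = pi * (39/2)^2 = 1194.5906 mm^2
Stress = 11.0*1000 / 1194.5906
= 9.208 MPa

9.208


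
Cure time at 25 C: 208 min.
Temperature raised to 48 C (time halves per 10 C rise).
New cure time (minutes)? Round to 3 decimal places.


Acceleration factor = 2^(23/10) = 4.9246
New time = 208 / 4.9246 = 42.237 min

42.237


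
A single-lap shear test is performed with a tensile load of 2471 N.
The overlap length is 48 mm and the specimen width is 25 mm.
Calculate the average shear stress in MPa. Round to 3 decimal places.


Shear stress = F / (overlap * width)
= 2471 / (48 * 25)
= 2471 / 1200
= 2.059 MPa

2.059


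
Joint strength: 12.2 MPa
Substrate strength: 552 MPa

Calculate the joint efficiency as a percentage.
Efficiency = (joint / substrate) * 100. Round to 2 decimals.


Efficiency = (12.2 / 552) * 100 = 2.21%

2.21


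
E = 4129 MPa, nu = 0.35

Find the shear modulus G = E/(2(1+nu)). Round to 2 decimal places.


G = 4129 / (2 * 1.35)
= 1529.26 MPa

1529.26


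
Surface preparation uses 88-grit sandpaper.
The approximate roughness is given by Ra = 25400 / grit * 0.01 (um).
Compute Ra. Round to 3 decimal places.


Ra = 25400 / 88 * 0.01
= 254 / 88
= 2.886 um

2.886


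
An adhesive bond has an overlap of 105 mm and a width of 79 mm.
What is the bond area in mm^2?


Bond area = overlap * width
= 105 * 79
= 8295 mm^2

8295


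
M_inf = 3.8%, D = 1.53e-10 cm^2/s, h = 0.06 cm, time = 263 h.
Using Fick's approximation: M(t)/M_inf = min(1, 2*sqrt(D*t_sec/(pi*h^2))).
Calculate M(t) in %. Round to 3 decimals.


t = 946800 s
ratio = min(1, 2*sqrt(1.53e-10*946800/(pi*0.0036)))
= 0.226349
M(t) = 3.8 * 0.226349 = 0.860%

0.860


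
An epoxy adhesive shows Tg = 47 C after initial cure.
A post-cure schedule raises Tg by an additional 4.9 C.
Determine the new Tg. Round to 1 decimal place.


New Tg = 47 + 4.9
= 51.9 C

51.9


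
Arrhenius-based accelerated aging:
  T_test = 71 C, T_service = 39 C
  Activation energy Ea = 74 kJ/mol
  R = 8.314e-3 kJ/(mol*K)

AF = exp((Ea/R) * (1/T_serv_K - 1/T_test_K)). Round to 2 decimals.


T_test_K = 344.15, T_serv_K = 312.15
AF = exp((74/8.314e-3) * (1/312.15 - 1/344.15))
= 14.17

14.17


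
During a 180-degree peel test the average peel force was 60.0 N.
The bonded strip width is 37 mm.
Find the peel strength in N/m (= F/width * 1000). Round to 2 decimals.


Peel strength = F/width * 1000
= 60.0 / 37 * 1000
= 1621.62 N/m

1621.62


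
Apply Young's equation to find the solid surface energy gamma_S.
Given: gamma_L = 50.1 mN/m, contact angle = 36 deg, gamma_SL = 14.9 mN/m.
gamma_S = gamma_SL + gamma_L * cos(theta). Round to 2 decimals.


theta_rad = 36 * pi/180 = 0.628319
gamma_S = 14.9 + 50.1 * cos(0.628319)
= 55.43 mN/m

55.43


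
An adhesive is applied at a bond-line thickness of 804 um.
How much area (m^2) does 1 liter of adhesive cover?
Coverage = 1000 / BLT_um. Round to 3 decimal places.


Coverage = 1000 / 804 = 1.244 m^2

1.244


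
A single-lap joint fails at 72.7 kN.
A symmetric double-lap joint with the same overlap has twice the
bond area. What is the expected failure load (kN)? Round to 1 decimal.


Double-lap load = 2 * 72.7 = 145.4 kN

145.4


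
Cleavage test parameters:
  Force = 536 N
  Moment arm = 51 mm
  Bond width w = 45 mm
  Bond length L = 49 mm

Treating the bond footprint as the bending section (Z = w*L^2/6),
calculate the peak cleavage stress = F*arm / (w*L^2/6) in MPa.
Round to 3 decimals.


M = 536 * 51 = 27336 N*mm
Z = 45 * 49^2 / 6 = 108045 / 6 mm^3
sigma = M / Z = 6 * 27336 / 108045 = 164016 / 108045
= 1.518 MPa

1.518


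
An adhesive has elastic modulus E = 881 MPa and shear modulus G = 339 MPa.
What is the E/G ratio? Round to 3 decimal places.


E/G = 881 / 339 = 2.599

2.599


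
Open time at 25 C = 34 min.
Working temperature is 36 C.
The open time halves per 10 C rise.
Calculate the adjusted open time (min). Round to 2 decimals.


factor = 2^((36 - 25) / 10) = 2.1435
ot = 34 / 2.1435 = 15.86 min

15.86


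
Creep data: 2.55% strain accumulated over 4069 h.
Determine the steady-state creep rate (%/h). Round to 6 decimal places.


Rate = 2.55 / 4069 = 0.000627 %/h

0.000627


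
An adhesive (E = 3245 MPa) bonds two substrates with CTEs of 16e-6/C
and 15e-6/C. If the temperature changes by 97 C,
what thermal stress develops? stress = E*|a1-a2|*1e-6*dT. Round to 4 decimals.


Stress = 3245 * |16 - 15| * 1e-6 * 97
= 0.3148 MPa

0.3148


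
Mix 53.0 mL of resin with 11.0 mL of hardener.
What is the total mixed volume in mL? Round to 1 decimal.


Total = 53.0 + 11.0 = 64.0 mL

64.0


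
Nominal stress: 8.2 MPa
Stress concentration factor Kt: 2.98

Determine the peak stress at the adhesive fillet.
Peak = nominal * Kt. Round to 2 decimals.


Peak stress = 8.2 * 2.98
= 24.44 MPa

24.44
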